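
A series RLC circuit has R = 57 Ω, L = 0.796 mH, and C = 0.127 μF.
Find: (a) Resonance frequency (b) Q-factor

Step 1 — Resonance condition Im(Z)=0 gives ω₀ = 1/√(LC).
Step 2 — ω₀ = 1/√(0.000796·1.27e-07) = 9.946e+04 rad/s.
Step 3 — f₀ = ω₀/(2π) = 1.583e+04 Hz.
Step 4 — Series Q: Q = ω₀L/R = 9.946e+04·0.000796/57 = 1.389.

(a) f₀ = 1.583e+04 Hz  (b) Q = 1.389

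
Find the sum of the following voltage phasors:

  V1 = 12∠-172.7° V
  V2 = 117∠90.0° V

Step 1 — Convert each phasor to rectangular form:
  V1 = 12·(cos(-172.7°) + j·sin(-172.7°)) = -11.9 - j1.525 V
  V2 = 117·(cos(90.0°) + j·sin(90.0°)) = 0 + j117 V
Step 2 — Sum components: V_total = -11.9 + j115.5 V.
Step 3 — Convert to polar: |V_total| = 116.1 V, ∠V_total = 95.9°.

V_total = 116.1∠95.9° V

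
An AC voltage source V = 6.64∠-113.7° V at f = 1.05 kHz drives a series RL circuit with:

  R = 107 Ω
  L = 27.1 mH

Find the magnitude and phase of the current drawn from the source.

Step 1 — Angular frequency: ω = 2π·f = 2π·1050 = 6597 rad/s.
Step 2 — Component impedances:
  R: Z = R = 107 Ω
  L: Z = jωL = j·6597·0.0271 = 0 + j178.8 Ω
Step 3 — Series combination: Z_total = R + L = 107 + j178.8 Ω = 208.4∠59.1° Ω.
Step 4 — Source phasor: V = 6.64∠-113.7° V = -2.669 - j6.08 V.
Step 5 — Ohm's law: I = V / Z_total = (-2.669 - j6.08) / (107 + j178.8) = -0.03162 - j0.003994 A.
Step 6 — Convert to polar: |I| = 0.03187 A, ∠I = -172.8°.

I = 0.03187∠-172.8° A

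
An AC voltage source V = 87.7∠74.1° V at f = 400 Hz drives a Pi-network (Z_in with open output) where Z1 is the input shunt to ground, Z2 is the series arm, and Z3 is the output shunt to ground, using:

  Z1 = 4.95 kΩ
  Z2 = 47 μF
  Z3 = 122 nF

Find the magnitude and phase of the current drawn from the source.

Step 1 — Angular frequency: ω = 2π·f = 2π·400 = 2513 rad/s.
Step 2 — Component impedances:
  Z1: Z = R = 4950 Ω
  Z2: Z = 1/(jωC) = -j/(ω·C) = 0 - j8.466 Ω
  Z3: Z = 1/(jωC) = -j/(ω·C) = 0 - j3261 Ω
Step 3 — With open output, the series arm Z2 and the output shunt Z3 appear in series to ground: Z2 + Z3 = 0 - j3270 Ω.
Step 4 — Parallel with input shunt Z1: Z_in = Z1 || (Z2 + Z3) = 1504 - j2276 Ω = 2728∠-56.6° Ω.
Step 5 — Source phasor: V = 87.7∠74.1° V = 24.03 + j84.34 V.
Step 6 — Ohm's law: I = V / Z_total = (24.03 + j84.34) / (1504 - j2276) = -0.02094 + j0.02439 A.
Step 7 — Convert to polar: |I| = 0.03214 A, ∠I = 130.7°.

I = 0.03214∠130.7° A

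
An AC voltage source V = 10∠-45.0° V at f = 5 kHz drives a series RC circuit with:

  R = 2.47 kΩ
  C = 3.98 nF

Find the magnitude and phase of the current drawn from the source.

Step 1 — Angular frequency: ω = 2π·f = 2π·5000 = 3.142e+04 rad/s.
Step 2 — Component impedances:
  R: Z = R = 2470 Ω
  C: Z = 1/(jωC) = -j/(ω·C) = 0 - j7998 Ω
Step 3 — Series combination: Z_total = R + C = 2470 - j7998 Ω = 8370∠-72.8° Ω.
Step 4 — Source phasor: V = 10∠-45.0° V = 7.071 - j7.071 V.
Step 5 — Ohm's law: I = V / Z_total = (7.071 - j7.071) / (2470 - j7998) = 0.001056 + j0.0005579 A.
Step 6 — Convert to polar: |I| = 0.001195 A, ∠I = 27.8°.

I = 0.001195∠27.8° A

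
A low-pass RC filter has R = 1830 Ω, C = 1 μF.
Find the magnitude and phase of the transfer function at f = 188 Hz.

Step 1 — Angular frequency: ω = 2π·188 = 1181 rad/s.
Step 2 — Transfer function: H(jω) = 1/(1 + jωRC).
Step 3 — Denominator: 1 + jωRC = 1 + j·1181·1830·1e-06 = 1 + j2.162.
Step 4 — H = 0.1763 - j0.3811.
Step 5 — Magnitude: |H| = 0.4199 (-7.5 dB); phase: φ = -65.2°.

|H| = 0.4199 (-7.5 dB), φ = -65.2°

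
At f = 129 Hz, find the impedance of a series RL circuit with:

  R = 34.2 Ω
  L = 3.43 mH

Step 1 — Angular frequency: ω = 2π·f = 2π·129 = 810.5 rad/s.
Step 2 — Component impedances:
  R: Z = R = 34.2 Ω
  L: Z = jωL = j·810.5·0.00343 = 0 + j2.78 Ω
Step 3 — Series combination: Z_total = R + L = 34.2 + j2.78 Ω = 34.31∠4.6° Ω.

Z = 34.2 + j2.78 Ω = 34.31∠4.6° Ω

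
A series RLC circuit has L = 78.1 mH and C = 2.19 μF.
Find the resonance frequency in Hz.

Step 1 — Resonance condition Im(Z)=0 gives ω₀ = 1/√(LC).
Step 2 — ω₀ = 1/√(0.0781·2.19e-06) = 2418 rad/s.
Step 3 — f₀ = ω₀/(2π) = 384.8 Hz.

f₀ = 384.8 Hz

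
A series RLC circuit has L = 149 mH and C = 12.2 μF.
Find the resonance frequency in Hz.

Step 1 — Resonance condition Im(Z)=0 gives ω₀ = 1/√(LC).
Step 2 — ω₀ = 1/√(0.149·1.22e-05) = 741.7 rad/s.
Step 3 — f₀ = ω₀/(2π) = 118 Hz.

f₀ = 118 Hz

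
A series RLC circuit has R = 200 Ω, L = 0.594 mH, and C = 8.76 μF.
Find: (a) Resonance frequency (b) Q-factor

Step 1 — Resonance condition Im(Z)=0 gives ω₀ = 1/√(LC).
Step 2 — ω₀ = 1/√(0.000594·8.76e-06) = 1.386e+04 rad/s.
Step 3 — f₀ = ω₀/(2π) = 2206 Hz.
Step 4 — Series Q: Q = ω₀L/R = 1.386e+04·0.000594/200 = 0.04117.

(a) f₀ = 2206 Hz  (b) Q = 0.04117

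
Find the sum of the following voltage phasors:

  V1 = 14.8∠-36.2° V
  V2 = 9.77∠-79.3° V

Step 1 — Convert each phasor to rectangular form:
  V1 = 14.8·(cos(-36.2°) + j·sin(-36.2°)) = 11.94 - j8.741 V
  V2 = 9.77·(cos(-79.3°) + j·sin(-79.3°)) = 1.814 - j9.6 V
Step 2 — Sum components: V_total = 13.76 - j18.34 V.
Step 3 — Convert to polar: |V_total| = 22.93 V, ∠V_total = -53.1°.

V_total = 22.93∠-53.1° V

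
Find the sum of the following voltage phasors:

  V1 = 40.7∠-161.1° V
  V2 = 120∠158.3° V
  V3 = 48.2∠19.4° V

Step 1 — Convert each phasor to rectangular form:
  V1 = 40.7·(cos(-161.1°) + j·sin(-161.1°)) = -38.51 - j13.18 V
  V2 = 120·(cos(158.3°) + j·sin(158.3°)) = -111.5 + j44.37 V
  V3 = 48.2·(cos(19.4°) + j·sin(19.4°)) = 45.46 + j16.01 V
Step 2 — Sum components: V_total = -104.5 + j47.2 V.
Step 3 — Convert to polar: |V_total| = 114.7 V, ∠V_total = 155.7°.

V_total = 114.7∠155.7° V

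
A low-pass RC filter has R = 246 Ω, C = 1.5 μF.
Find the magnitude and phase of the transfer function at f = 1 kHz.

Step 1 — Angular frequency: ω = 2π·1000 = 6283 rad/s.
Step 2 — Transfer function: H(jω) = 1/(1 + jωRC).
Step 3 — Denominator: 1 + jωRC = 1 + j·6283·246·1.5e-06 = 1 + j2.318.
Step 4 — H = 0.1569 - j0.3637.
Step 5 — Magnitude: |H| = 0.396 (-8.0 dB); phase: φ = -66.7°.

|H| = 0.396 (-8.0 dB), φ = -66.7°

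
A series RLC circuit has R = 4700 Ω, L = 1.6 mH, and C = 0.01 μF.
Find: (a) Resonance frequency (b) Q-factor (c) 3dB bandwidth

Step 1 — Resonance condition Im(Z)=0 gives ω₀ = 1/√(LC).
Step 2 — ω₀ = 1/√(0.0016·1e-08) = 2.5e+05 rad/s.
Step 3 — f₀ = ω₀/(2π) = 3.979e+04 Hz.
Step 4 — Series Q: Q = ω₀L/R = 2.5e+05·0.0016/4700 = 0.08511.
Step 5 — 3dB bandwidth: Δω = ω₀/Q = 2.938e+06 rad/s; BW = Δω/(2π) = 4.675e+05 Hz.

(a) f₀ = 3.979e+04 Hz  (b) Q = 0.08511  (c) BW = 4.675e+05 Hz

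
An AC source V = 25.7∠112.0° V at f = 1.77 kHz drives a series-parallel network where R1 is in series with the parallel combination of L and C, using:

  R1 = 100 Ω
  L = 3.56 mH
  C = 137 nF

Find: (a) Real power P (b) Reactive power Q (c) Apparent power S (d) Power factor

Step 1 — Angular frequency: ω = 2π·f = 2π·1770 = 1.112e+04 rad/s.
Step 2 — Component impedances:
  R1: Z = R = 100 Ω
  L: Z = jωL = j·1.112e+04·0.00356 = 0 + j39.59 Ω
  C: Z = 1/(jωC) = -j/(ω·C) = 0 - j656.3 Ω
Step 3 — Parallel branch: L || C = 1/(1/L + 1/C) = 0 + j42.13 Ω.
Step 4 — Series with R1: Z_total = R1 + (L || C) = 100 + j42.13 Ω = 108.5∠22.8° Ω.
Step 5 — Source phasor: V = 25.7∠112.0° V = -9.627 + j23.83 V.
Step 6 — Current: I = V / Z = 0.003502 + j0.2368 A = 0.2368∠89.2° A.
Step 7 — Complex power: S = V·I* = 5.609 + j2.363 VA.
Step 8 — Real power: P = Re(S) = 5.609 W.
Step 9 — Reactive power: Q = Im(S) = 2.363 VAR.
Step 10 — Apparent power: |S| = 6.087 VA.
Step 11 — Power factor: PF = P/|S| = 0.9215 (lagging).

(a) P = 5.609 W  (b) Q = 2.363 VAR  (c) S = 6.087 VA  (d) PF = 0.9215 (lagging)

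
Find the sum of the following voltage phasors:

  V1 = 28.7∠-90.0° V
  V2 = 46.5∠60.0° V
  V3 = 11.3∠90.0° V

Step 1 — Convert each phasor to rectangular form:
  V1 = 28.7·(cos(-90.0°) + j·sin(-90.0°)) = 0 - j28.7 V
  V2 = 46.5·(cos(60.0°) + j·sin(60.0°)) = 23.25 + j40.27 V
  V3 = 11.3·(cos(90.0°) + j·sin(90.0°)) = 0 + j11.3 V
Step 2 — Sum components: V_total = 23.25 + j22.87 V.
Step 3 — Convert to polar: |V_total| = 32.61 V, ∠V_total = 44.5°.

V_total = 32.61∠44.5° V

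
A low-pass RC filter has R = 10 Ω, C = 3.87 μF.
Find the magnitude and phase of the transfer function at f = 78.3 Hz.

Step 1 — Angular frequency: ω = 2π·78.3 = 492 rad/s.
Step 2 — Transfer function: H(jω) = 1/(1 + jωRC).
Step 3 — Denominator: 1 + jωRC = 1 + j·492·10·3.87e-06 = 1 + j0.01904.
Step 4 — H = 0.9996 - j0.01903.
Step 5 — Magnitude: |H| = 0.9998 (-0.0 dB); phase: φ = -1.1°.

|H| = 0.9998 (-0.0 dB), φ = -1.1°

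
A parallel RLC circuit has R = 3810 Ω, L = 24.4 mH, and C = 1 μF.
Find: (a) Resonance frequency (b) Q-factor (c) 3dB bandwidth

Step 1 — Resonance: ω₀ = 1/√(LC) = 1/√(0.0244·1e-06) = 6402 rad/s.
Step 2 — f₀ = ω₀/(2π) = 1019 Hz.
Step 3 — Parallel Q: Q = R/(ω₀L) = 3810/(6402·0.0244) = 24.39.
Step 4 — Bandwidth: Δω = ω₀/Q = 262.5 rad/s; BW = Δω/(2π) = 41.77 Hz.

(a) f₀ = 1019 Hz  (b) Q = 24.39  (c) BW = 41.77 Hz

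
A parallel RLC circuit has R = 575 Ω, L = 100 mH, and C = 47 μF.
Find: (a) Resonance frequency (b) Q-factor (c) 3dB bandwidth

Step 1 — Resonance: ω₀ = 1/√(LC) = 1/√(0.1·4.7e-05) = 461.3 rad/s.
Step 2 — f₀ = ω₀/(2π) = 73.41 Hz.
Step 3 — Parallel Q: Q = R/(ω₀L) = 575/(461.3·0.1) = 12.47.
Step 4 — Bandwidth: Δω = ω₀/Q = 37 rad/s; BW = Δω/(2π) = 5.889 Hz.

(a) f₀ = 73.41 Hz  (b) Q = 12.47  (c) BW = 5.889 Hz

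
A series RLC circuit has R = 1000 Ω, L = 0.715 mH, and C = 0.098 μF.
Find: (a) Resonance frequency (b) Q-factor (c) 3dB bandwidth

Step 1 — Resonance condition Im(Z)=0 gives ω₀ = 1/√(LC).
Step 2 — ω₀ = 1/√(0.000715·9.8e-08) = 1.195e+05 rad/s.
Step 3 — f₀ = ω₀/(2π) = 1.901e+04 Hz.
Step 4 — Series Q: Q = ω₀L/R = 1.195e+05·0.000715/1000 = 0.08542.
Step 5 — 3dB bandwidth: Δω = ω₀/Q = 1.399e+06 rad/s; BW = Δω/(2π) = 2.226e+05 Hz.

(a) f₀ = 1.901e+04 Hz  (b) Q = 0.08542  (c) BW = 2.226e+05 Hz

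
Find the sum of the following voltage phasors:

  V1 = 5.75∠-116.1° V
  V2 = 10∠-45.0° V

Step 1 — Convert each phasor to rectangular form:
  V1 = 5.75·(cos(-116.1°) + j·sin(-116.1°)) = -2.53 - j5.164 V
  V2 = 10·(cos(-45.0°) + j·sin(-45.0°)) = 7.071 - j7.071 V
Step 2 — Sum components: V_total = 4.541 - j12.23 V.
Step 3 — Convert to polar: |V_total| = 13.05 V, ∠V_total = -69.6°.

V_total = 13.05∠-69.6° V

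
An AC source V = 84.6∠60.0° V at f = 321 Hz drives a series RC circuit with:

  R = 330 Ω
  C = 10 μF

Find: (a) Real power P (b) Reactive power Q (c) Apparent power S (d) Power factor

Step 1 — Angular frequency: ω = 2π·f = 2π·321 = 2017 rad/s.
Step 2 — Component impedances:
  R: Z = R = 330 Ω
  C: Z = 1/(jωC) = -j/(ω·C) = 0 - j49.58 Ω
Step 3 — Series combination: Z_total = R + C = 330 - j49.58 Ω = 333.7∠-8.5° Ω.
Step 4 — Source phasor: V = 84.6∠60.0° V = 42.3 + j73.27 V.
Step 5 — Current: I = V / Z = 0.09273 + j0.2359 A = 0.2535∠68.5° A.
Step 6 — Complex power: S = V·I* = 21.21 - j3.187 VA.
Step 7 — Real power: P = Re(S) = 21.21 W.
Step 8 — Reactive power: Q = Im(S) = -3.187 VAR.
Step 9 — Apparent power: |S| = 21.45 VA.
Step 10 — Power factor: PF = P/|S| = 0.9889 (leading).

(a) P = 21.21 W  (b) Q = -3.187 VAR  (c) S = 21.45 VA  (d) PF = 0.9889 (leading)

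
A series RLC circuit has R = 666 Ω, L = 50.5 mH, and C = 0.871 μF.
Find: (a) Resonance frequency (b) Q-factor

Step 1 — Resonance condition Im(Z)=0 gives ω₀ = 1/√(LC).
Step 2 — ω₀ = 1/√(0.0505·8.71e-07) = 4768 rad/s.
Step 3 — f₀ = ω₀/(2π) = 758.9 Hz.
Step 4 — Series Q: Q = ω₀L/R = 4768·0.0505/666 = 0.3615.

(a) f₀ = 758.9 Hz  (b) Q = 0.3615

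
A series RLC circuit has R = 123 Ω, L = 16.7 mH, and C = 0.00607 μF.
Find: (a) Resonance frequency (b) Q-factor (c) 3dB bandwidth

Step 1 — Resonance: ω₀ = 1/√(LC) = 1/√(0.0167·6.07e-09) = 9.932e+04 rad/s.
Step 2 — f₀ = ω₀/(2π) = 1.581e+04 Hz.
Step 3 — Series Q: Q = ω₀L/R = 9.932e+04·0.0167/123 = 13.49.
Step 4 — Bandwidth: Δω = ω₀/Q = 7365 rad/s; BW = Δω/(2π) = 1172 Hz.

(a) f₀ = 1.581e+04 Hz  (b) Q = 13.49  (c) BW = 1172 Hz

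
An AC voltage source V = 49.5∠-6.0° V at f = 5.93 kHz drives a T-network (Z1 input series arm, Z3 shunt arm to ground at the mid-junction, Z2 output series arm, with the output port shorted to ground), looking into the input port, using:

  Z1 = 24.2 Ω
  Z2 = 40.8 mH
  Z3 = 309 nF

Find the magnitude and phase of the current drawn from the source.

Step 1 — Angular frequency: ω = 2π·f = 2π·5930 = 3.726e+04 rad/s.
Step 2 — Component impedances:
  Z1: Z = R = 24.2 Ω
  Z2: Z = jωL = j·3.726e+04·0.0408 = 0 + j1520 Ω
  Z3: Z = 1/(jωC) = -j/(ω·C) = 0 - j86.86 Ω
Step 3 — With the output port shorted to ground, the output series arm Z2 runs from the junction to ground; the shunt arm Z3 also runs from the junction to ground. They appear in parallel: Z3 || Z2 = 0 - j92.12 Ω.
Step 4 — Series with input arm Z1: Z_in = Z1 + (Z3 || Z2) = 24.2 - j92.12 Ω = 95.25∠-75.3° Ω.
Step 5 — Source phasor: V = 49.5∠-6.0° V = 49.23 - j5.174 V.
Step 6 — Ohm's law: I = V / Z_total = (49.23 - j5.174) / (24.2 - j92.12) = 0.1839 + j0.4861 A.
Step 7 — Convert to polar: |I| = 0.5197 A, ∠I = 69.3°.

I = 0.5197∠69.3° A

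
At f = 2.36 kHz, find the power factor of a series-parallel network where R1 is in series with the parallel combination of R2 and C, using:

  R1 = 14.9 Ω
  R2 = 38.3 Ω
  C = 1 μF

Step 1 — Angular frequency: ω = 2π·f = 2π·2360 = 1.483e+04 rad/s.
Step 2 — Component impedances:
  R1: Z = R = 14.9 Ω
  R2: Z = R = 38.3 Ω
  C: Z = 1/(jωC) = -j/(ω·C) = 0 - j67.44 Ω
Step 3 — Parallel branch: R2 || C = 1/(1/R2 + 1/C) = 28.96 - j16.45 Ω.
Step 4 — Series with R1: Z_total = R1 + (R2 || C) = 43.86 - j16.45 Ω = 46.84∠-20.6° Ω.
Step 5 — Power factor: PF = cos(φ) = Re(Z)/|Z| = 43.859/46.842 = 0.9363.
Step 6 — Type: Im(Z) = -16.45 ⇒ leading (phase φ = -20.6°).

PF = 0.9363 (leading, φ = -20.6°)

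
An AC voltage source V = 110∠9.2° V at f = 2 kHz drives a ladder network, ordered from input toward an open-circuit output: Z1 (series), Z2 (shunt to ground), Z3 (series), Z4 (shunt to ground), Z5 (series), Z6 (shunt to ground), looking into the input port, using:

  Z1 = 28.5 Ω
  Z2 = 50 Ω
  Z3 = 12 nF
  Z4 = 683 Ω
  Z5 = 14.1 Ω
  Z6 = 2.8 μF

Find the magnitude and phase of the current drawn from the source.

Step 1 — Angular frequency: ω = 2π·f = 2π·2000 = 1.257e+04 rad/s.
Step 2 — Component impedances:
  Z1: Z = R = 28.5 Ω
  Z2: Z = R = 50 Ω
  Z3: Z = 1/(jωC) = -j/(ω·C) = 0 - j6631 Ω
  Z4: Z = R = 683 Ω
  Z5: Z = R = 14.1 Ω
  Z6: Z = 1/(jωC) = -j/(ω·C) = 0 - j28.42 Ω
Step 3 — Ladder network (open output): work backward from the far end, alternating series and parallel combinations. Z_in = 78.5 - j0.3754 Ω = 78.5∠-0.3° Ω.
Step 4 — Source phasor: V = 110∠9.2° V = 108.6 + j17.59 V.
Step 5 — Ohm's law: I = V / Z_total = (108.6 + j17.59) / (78.5 - j0.3754) = 1.382 + j0.2307 A.
Step 6 — Convert to polar: |I| = 1.401 A, ∠I = 9.5°.

I = 1.401∠9.5° A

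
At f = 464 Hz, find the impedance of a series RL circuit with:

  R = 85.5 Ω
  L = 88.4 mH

Step 1 — Angular frequency: ω = 2π·f = 2π·464 = 2915 rad/s.
Step 2 — Component impedances:
  R: Z = R = 85.5 Ω
  L: Z = jωL = j·2915·0.0884 = 0 + j257.7 Ω
Step 3 — Series combination: Z_total = R + L = 85.5 + j257.7 Ω = 271.5∠71.6° Ω.

Z = 85.5 + j257.7 Ω = 271.5∠71.6° Ω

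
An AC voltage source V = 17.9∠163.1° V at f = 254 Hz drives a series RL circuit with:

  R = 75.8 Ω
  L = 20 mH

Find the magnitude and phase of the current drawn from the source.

Step 1 — Angular frequency: ω = 2π·f = 2π·254 = 1596 rad/s.
Step 2 — Component impedances:
  R: Z = R = 75.8 Ω
  L: Z = jωL = j·1596·0.02 = 0 + j31.92 Ω
Step 3 — Series combination: Z_total = R + L = 75.8 + j31.92 Ω = 82.25∠22.8° Ω.
Step 4 — Source phasor: V = 17.9∠163.1° V = -17.13 + j5.204 V.
Step 5 — Ohm's law: I = V / Z_total = (-17.13 + j5.204) / (75.8 + j31.92) = -0.1674 + j0.1391 A.
Step 6 — Convert to polar: |I| = 0.2176 A, ∠I = 140.3°.

I = 0.2176∠140.3° A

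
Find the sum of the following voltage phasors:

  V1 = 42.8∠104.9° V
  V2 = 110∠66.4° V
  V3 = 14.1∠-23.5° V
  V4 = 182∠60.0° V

Step 1 — Convert each phasor to rectangular form:
  V1 = 42.8·(cos(104.9°) + j·sin(104.9°)) = -11.01 + j41.36 V
  V2 = 110·(cos(66.4°) + j·sin(66.4°)) = 44.04 + j100.8 V
  V3 = 14.1·(cos(-23.5°) + j·sin(-23.5°)) = 12.93 - j5.622 V
  V4 = 182·(cos(60.0°) + j·sin(60.0°)) = 91 + j157.6 V
Step 2 — Sum components: V_total = 137 + j294.2 V.
Step 3 — Convert to polar: |V_total| = 324.5 V, ∠V_total = 65.0°.

V_total = 324.5∠65.0° V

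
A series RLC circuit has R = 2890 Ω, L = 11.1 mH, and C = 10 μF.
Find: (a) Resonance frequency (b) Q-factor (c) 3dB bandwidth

Step 1 — Resonance: ω₀ = 1/√(LC) = 1/√(0.0111·1e-05) = 3002 rad/s.
Step 2 — f₀ = ω₀/(2π) = 477.7 Hz.
Step 3 — Series Q: Q = ω₀L/R = 3002·0.0111/2890 = 0.01153.
Step 4 — Bandwidth: Δω = ω₀/Q = 2.604e+05 rad/s; BW = Δω/(2π) = 4.144e+04 Hz.

(a) f₀ = 477.7 Hz  (b) Q = 0.01153  (c) BW = 4.144e+04 Hz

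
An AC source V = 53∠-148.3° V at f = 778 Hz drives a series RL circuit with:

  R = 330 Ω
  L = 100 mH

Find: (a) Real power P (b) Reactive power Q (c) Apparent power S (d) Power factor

Step 1 — Angular frequency: ω = 2π·f = 2π·778 = 4888 rad/s.
Step 2 — Component impedances:
  R: Z = R = 330 Ω
  L: Z = jωL = j·4888·0.1 = 0 + j488.8 Ω
Step 3 — Series combination: Z_total = R + L = 330 + j488.8 Ω = 589.8∠56.0° Ω.
Step 4 — Source phasor: V = 53∠-148.3° V = -45.09 - j27.85 V.
Step 5 — Current: I = V / Z = -0.08191 + j0.03695 A = 0.08986∠155.7° A.
Step 6 — Complex power: S = V·I* = 2.665 + j3.947 VA.
Step 7 — Real power: P = Re(S) = 2.665 W.
Step 8 — Reactive power: Q = Im(S) = 3.947 VAR.
Step 9 — Apparent power: |S| = 4.763 VA.
Step 10 — Power factor: PF = P/|S| = 0.5595 (lagging).

(a) P = 2.665 W  (b) Q = 3.947 VAR  (c) S = 4.763 VA  (d) PF = 0.5595 (lagging)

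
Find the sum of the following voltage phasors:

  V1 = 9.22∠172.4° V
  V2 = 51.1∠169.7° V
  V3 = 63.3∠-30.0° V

Step 1 — Convert each phasor to rectangular form:
  V1 = 9.22·(cos(172.4°) + j·sin(172.4°)) = -9.139 + j1.219 V
  V2 = 51.1·(cos(169.7°) + j·sin(169.7°)) = -50.28 + j9.137 V
  V3 = 63.3·(cos(-30.0°) + j·sin(-30.0°)) = 54.82 - j31.65 V
Step 2 — Sum components: V_total = -4.596 - j21.29 V.
Step 3 — Convert to polar: |V_total| = 21.78 V, ∠V_total = -102.2°.

V_total = 21.78∠-102.2° V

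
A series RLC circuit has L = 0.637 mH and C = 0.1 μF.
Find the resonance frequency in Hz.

Step 1 — Resonance condition Im(Z)=0 gives ω₀ = 1/√(LC).
Step 2 — ω₀ = 1/√(0.000637·1e-07) = 1.253e+05 rad/s.
Step 3 — f₀ = ω₀/(2π) = 1.994e+04 Hz.

f₀ = 1.994e+04 Hz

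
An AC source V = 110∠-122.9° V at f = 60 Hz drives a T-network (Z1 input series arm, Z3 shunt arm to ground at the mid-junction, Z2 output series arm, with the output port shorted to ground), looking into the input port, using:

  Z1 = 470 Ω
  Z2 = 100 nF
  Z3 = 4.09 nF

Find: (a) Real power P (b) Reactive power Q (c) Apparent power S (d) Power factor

Step 1 — Angular frequency: ω = 2π·f = 2π·60 = 377 rad/s.
Step 2 — Component impedances:
  Z1: Z = R = 470 Ω
  Z2: Z = 1/(jωC) = -j/(ω·C) = 0 - j2.653e+04 Ω
  Z3: Z = 1/(jωC) = -j/(ω·C) = 0 - j6.486e+05 Ω
Step 3 — With the output port shorted to ground, the output series arm Z2 runs from the junction to ground; the shunt arm Z3 also runs from the junction to ground. They appear in parallel: Z3 || Z2 = 0 - j2.548e+04 Ω.
Step 4 — Series with input arm Z1: Z_in = Z1 + (Z3 || Z2) = 470 - j2.548e+04 Ω = 2.549e+04∠-88.9° Ω.
Step 5 — Source phasor: V = 110∠-122.9° V = -59.75 - j92.36 V.
Step 6 — Current: I = V / Z = 0.00358 - j0.002411 A = 0.004316∠-34.0° A.
Step 7 — Complex power: S = V·I* = 0.008754 - j0.4747 VA.
Step 8 — Real power: P = Re(S) = 0.008754 W.
Step 9 — Reactive power: Q = Im(S) = -0.4747 VAR.
Step 10 — Apparent power: |S| = 0.4747 VA.
Step 11 — Power factor: PF = P/|S| = 0.01844 (leading).

(a) P = 0.008754 W  (b) Q = -0.4747 VAR  (c) S = 0.4747 VA  (d) PF = 0.01844 (leading)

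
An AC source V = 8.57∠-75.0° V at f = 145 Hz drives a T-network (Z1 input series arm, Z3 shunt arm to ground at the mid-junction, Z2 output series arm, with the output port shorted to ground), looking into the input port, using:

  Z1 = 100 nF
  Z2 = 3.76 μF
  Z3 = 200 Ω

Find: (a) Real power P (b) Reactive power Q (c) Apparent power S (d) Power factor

Step 1 — Angular frequency: ω = 2π·f = 2π·145 = 911.1 rad/s.
Step 2 — Component impedances:
  Z1: Z = 1/(jωC) = -j/(ω·C) = 0 - j1.098e+04 Ω
  Z2: Z = 1/(jωC) = -j/(ω·C) = 0 - j291.9 Ω
  Z3: Z = R = 200 Ω
Step 3 — With the output port shorted to ground, the output series arm Z2 runs from the junction to ground; the shunt arm Z3 also runs from the junction to ground. They appear in parallel: Z3 || Z2 = 136.1 - j93.25 Ω.
Step 4 — Series with input arm Z1: Z_in = Z1 + (Z3 || Z2) = 136.1 - j1.107e+04 Ω = 1.107e+04∠-89.3° Ω.
Step 5 — Source phasor: V = 8.57∠-75.0° V = 2.218 - j8.278 V.
Step 6 — Current: I = V / Z = 0.0007502 + j0.0001912 A = 0.0007741∠14.3° A.
Step 7 — Complex power: S = V·I* = 8.157e-05 - j0.006634 VA.
Step 8 — Real power: P = Re(S) = 8.157e-05 W.
Step 9 — Reactive power: Q = Im(S) = -0.006634 VAR.
Step 10 — Apparent power: |S| = 0.006634 VA.
Step 11 — Power factor: PF = P/|S| = 0.0123 (leading).

(a) P = 8.157e-05 W  (b) Q = -0.006634 VAR  (c) S = 0.006634 VA  (d) PF = 0.0123 (leading)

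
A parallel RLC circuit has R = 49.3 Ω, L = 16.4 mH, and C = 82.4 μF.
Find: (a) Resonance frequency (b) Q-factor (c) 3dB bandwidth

Step 1 — Resonance: ω₀ = 1/√(LC) = 1/√(0.0164·8.24e-05) = 860.2 rad/s.
Step 2 — f₀ = ω₀/(2π) = 136.9 Hz.
Step 3 — Parallel Q: Q = R/(ω₀L) = 49.3/(860.2·0.0164) = 3.495.
Step 4 — Bandwidth: Δω = ω₀/Q = 246.2 rad/s; BW = Δω/(2π) = 39.18 Hz.

(a) f₀ = 136.9 Hz  (b) Q = 3.495  (c) BW = 39.18 Hz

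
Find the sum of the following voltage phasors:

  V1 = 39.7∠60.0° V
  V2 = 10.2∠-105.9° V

Step 1 — Convert each phasor to rectangular form:
  V1 = 39.7·(cos(60.0°) + j·sin(60.0°)) = 19.85 + j34.38 V
  V2 = 10.2·(cos(-105.9°) + j·sin(-105.9°)) = -2.794 - j9.81 V
Step 2 — Sum components: V_total = 17.06 + j24.57 V.
Step 3 — Convert to polar: |V_total| = 29.91 V, ∠V_total = 55.2°.

V_total = 29.91∠55.2° V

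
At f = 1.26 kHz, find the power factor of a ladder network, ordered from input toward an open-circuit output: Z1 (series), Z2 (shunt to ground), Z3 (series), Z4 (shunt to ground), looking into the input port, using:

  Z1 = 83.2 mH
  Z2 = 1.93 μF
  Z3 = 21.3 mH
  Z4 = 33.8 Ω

Step 1 — Angular frequency: ω = 2π·f = 2π·1260 = 7917 rad/s.
Step 2 — Component impedances:
  Z1: Z = jωL = j·7917·0.0832 = 0 + j658.7 Ω
  Z2: Z = 1/(jωC) = -j/(ω·C) = 0 - j65.45 Ω
  Z3: Z = jωL = j·7917·0.0213 = 0 + j168.6 Ω
  Z4: Z = R = 33.8 Ω
Step 3 — Ladder network (open output): work backward from the far end, alternating series and parallel combinations. Z_in = 12.28 + j555.7 Ω = 555.9∠88.7° Ω.
Step 4 — Power factor: PF = cos(φ) = Re(Z)/|Z| = 12.28/555.9 = 0.02209.
Step 5 — Type: Im(Z) = 555.7 ⇒ lagging (phase φ = 88.7°).

PF = 0.02209 (lagging, φ = 88.7°)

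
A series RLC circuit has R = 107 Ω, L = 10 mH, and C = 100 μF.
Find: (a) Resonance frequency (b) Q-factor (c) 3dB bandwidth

Step 1 — Resonance condition Im(Z)=0 gives ω₀ = 1/√(LC).
Step 2 — ω₀ = 1/√(0.01·0.0001) = 1000 rad/s.
Step 3 — f₀ = ω₀/(2π) = 159.2 Hz.
Step 4 — Series Q: Q = ω₀L/R = 1000·0.01/107 = 0.09346.
Step 5 — 3dB bandwidth: Δω = ω₀/Q = 1.07e+04 rad/s; BW = Δω/(2π) = 1703 Hz.

(a) f₀ = 159.2 Hz  (b) Q = 0.09346  (c) BW = 1703 Hz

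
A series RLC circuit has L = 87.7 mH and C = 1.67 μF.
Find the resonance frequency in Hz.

Step 1 — Resonance condition Im(Z)=0 gives ω₀ = 1/√(LC).
Step 2 — ω₀ = 1/√(0.0877·1.67e-06) = 2613 rad/s.
Step 3 — f₀ = ω₀/(2π) = 415.9 Hz.

f₀ = 415.9 Hz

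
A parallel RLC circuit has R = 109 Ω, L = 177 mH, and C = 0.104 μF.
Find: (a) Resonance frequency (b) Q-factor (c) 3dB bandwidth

Step 1 — Resonance: ω₀ = 1/√(LC) = 1/√(0.177·1.04e-07) = 7370 rad/s.
Step 2 — f₀ = ω₀/(2π) = 1173 Hz.
Step 3 — Parallel Q: Q = R/(ω₀L) = 109/(7370·0.177) = 0.08355.
Step 4 — Bandwidth: Δω = ω₀/Q = 8.821e+04 rad/s; BW = Δω/(2π) = 1.404e+04 Hz.

(a) f₀ = 1173 Hz  (b) Q = 0.08355  (c) BW = 1.404e+04 Hz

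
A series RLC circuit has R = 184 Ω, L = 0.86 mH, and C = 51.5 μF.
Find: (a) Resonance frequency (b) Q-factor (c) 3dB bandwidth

Step 1 — Resonance: ω₀ = 1/√(LC) = 1/√(0.00086·5.15e-05) = 4752 rad/s.
Step 2 — f₀ = ω₀/(2π) = 756.3 Hz.
Step 3 — Series Q: Q = ω₀L/R = 4752·0.00086/184 = 0.02221.
Step 4 — Bandwidth: Δω = ω₀/Q = 2.14e+05 rad/s; BW = Δω/(2π) = 3.405e+04 Hz.

(a) f₀ = 756.3 Hz  (b) Q = 0.02221  (c) BW = 3.405e+04 Hz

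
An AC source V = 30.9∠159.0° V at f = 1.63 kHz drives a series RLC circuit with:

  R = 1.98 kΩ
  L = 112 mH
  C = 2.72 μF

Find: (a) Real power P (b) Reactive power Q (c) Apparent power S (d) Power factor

Step 1 — Angular frequency: ω = 2π·f = 2π·1630 = 1.024e+04 rad/s.
Step 2 — Component impedances:
  R: Z = R = 1980 Ω
  L: Z = jωL = j·1.024e+04·0.112 = 0 + j1147 Ω
  C: Z = 1/(jωC) = -j/(ω·C) = 0 - j35.9 Ω
Step 3 — Series combination: Z_total = R + L + C = 1980 + j1111 Ω = 2270∠29.3° Ω.
Step 4 — Source phasor: V = 30.9∠159.0° V = -28.85 + j11.07 V.
Step 5 — Current: I = V / Z = -0.008693 + j0.01047 A = 0.01361∠129.7° A.
Step 6 — Complex power: S = V·I* = 0.3667 + j0.2058 VA.
Step 7 — Real power: P = Re(S) = 0.3667 W.
Step 8 — Reactive power: Q = Im(S) = 0.2058 VAR.
Step 9 — Apparent power: |S| = 0.4205 VA.
Step 10 — Power factor: PF = P/|S| = 0.8721 (lagging).

(a) P = 0.3667 W  (b) Q = 0.2058 VAR  (c) S = 0.4205 VA  (d) PF = 0.8721 (lagging)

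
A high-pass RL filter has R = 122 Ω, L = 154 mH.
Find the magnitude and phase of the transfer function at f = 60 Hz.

Step 1 — Angular frequency: ω = 2π·60 = 377 rad/s.
Step 2 — Transfer function: H(jω) = jωL/(R + jωL).
Step 3 — Numerator jωL = j·58.06; denominator R + jωL = 122 + j58.06.
Step 4 — H = 0.1846 + j0.388.
Step 5 — Magnitude: |H| = 0.4297 (-7.3 dB); phase: φ = 64.6°.

|H| = 0.4297 (-7.3 dB), φ = 64.6°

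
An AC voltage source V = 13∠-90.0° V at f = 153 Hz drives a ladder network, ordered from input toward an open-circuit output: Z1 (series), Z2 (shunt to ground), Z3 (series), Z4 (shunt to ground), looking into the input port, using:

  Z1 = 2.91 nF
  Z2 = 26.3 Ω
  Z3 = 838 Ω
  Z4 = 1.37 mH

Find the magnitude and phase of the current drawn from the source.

Step 1 — Angular frequency: ω = 2π·f = 2π·153 = 961.3 rad/s.
Step 2 — Component impedances:
  Z1: Z = 1/(jωC) = -j/(ω·C) = 0 - j3.575e+05 Ω
  Z2: Z = R = 26.3 Ω
  Z3: Z = R = 838 Ω
  Z4: Z = jωL = j·961.3·0.00137 = 0 + j1.317 Ω
Step 3 — Ladder network (open output): work backward from the far end, alternating series and parallel combinations. Z_in = 25.5 - j3.575e+05 Ω = 3.575e+05∠-90.0° Ω.
Step 4 — Source phasor: V = 13∠-90.0° V = 0 - j13 V.
Step 5 — Ohm's law: I = V / Z_total = (0 - j13) / (25.5 - j3.575e+05) = 3.637e-05 - j2.594e-09 A.
Step 6 — Convert to polar: |I| = 3.637e-05 A, ∠I = -0.0°.

I = 3.637e-05∠-0.0° A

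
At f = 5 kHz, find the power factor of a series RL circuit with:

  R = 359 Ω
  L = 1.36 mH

Step 1 — Angular frequency: ω = 2π·f = 2π·5000 = 3.142e+04 rad/s.
Step 2 — Component impedances:
  R: Z = R = 359 Ω
  L: Z = jωL = j·3.142e+04·0.00136 = 0 + j42.73 Ω
Step 3 — Series combination: Z_total = R + L = 359 + j42.73 Ω = 361.5∠6.8° Ω.
Step 4 — Power factor: PF = cos(φ) = Re(Z)/|Z| = 359/361.53 = 0.993.
Step 5 — Type: Im(Z) = 42.73 ⇒ lagging (phase φ = 6.8°).

PF = 0.993 (lagging, φ = 6.8°)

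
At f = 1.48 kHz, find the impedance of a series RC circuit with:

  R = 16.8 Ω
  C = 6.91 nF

Step 1 — Angular frequency: ω = 2π·f = 2π·1480 = 9299 rad/s.
Step 2 — Component impedances:
  R: Z = R = 16.8 Ω
  C: Z = 1/(jωC) = -j/(ω·C) = 0 - j1.556e+04 Ω
Step 3 — Series combination: Z_total = R + C = 16.8 - j1.556e+04 Ω = 1.556e+04∠-89.9° Ω.

Z = 16.8 - j1.556e+04 Ω = 1.556e+04∠-89.9° Ω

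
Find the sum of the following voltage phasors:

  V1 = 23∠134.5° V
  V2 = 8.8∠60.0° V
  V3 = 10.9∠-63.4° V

Step 1 — Convert each phasor to rectangular form:
  V1 = 23·(cos(134.5°) + j·sin(134.5°)) = -16.12 + j16.4 V
  V2 = 8.8·(cos(60.0°) + j·sin(60.0°)) = 4.4 + j7.621 V
  V3 = 10.9·(cos(-63.4°) + j·sin(-63.4°)) = 4.881 - j9.746 V
Step 2 — Sum components: V_total = -6.84 + j14.28 V.
Step 3 — Convert to polar: |V_total| = 15.83 V, ∠V_total = 115.6°.

V_total = 15.83∠115.6° V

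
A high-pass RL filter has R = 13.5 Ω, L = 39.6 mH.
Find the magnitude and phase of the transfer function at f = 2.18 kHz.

Step 1 — Angular frequency: ω = 2π·2180 = 1.37e+04 rad/s.
Step 2 — Transfer function: H(jω) = jωL/(R + jωL).
Step 3 — Numerator jωL = j·542.4; denominator R + jωL = 13.5 + j542.4.
Step 4 — H = 0.9994 + j0.02487.
Step 5 — Magnitude: |H| = 0.9997 (-0.0 dB); phase: φ = 1.4°.

|H| = 0.9997 (-0.0 dB), φ = 1.4°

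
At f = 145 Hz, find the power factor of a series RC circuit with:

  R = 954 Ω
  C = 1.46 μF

Step 1 — Angular frequency: ω = 2π·f = 2π·145 = 911.1 rad/s.
Step 2 — Component impedances:
  R: Z = R = 954 Ω
  C: Z = 1/(jωC) = -j/(ω·C) = 0 - j751.8 Ω
Step 3 — Series combination: Z_total = R + C = 954 - j751.8 Ω = 1215∠-38.2° Ω.
Step 4 — Power factor: PF = cos(φ) = Re(Z)/|Z| = 954/1214.6 = 0.7854.
Step 5 — Type: Im(Z) = -751.8 ⇒ leading (phase φ = -38.2°).

PF = 0.7854 (leading, φ = -38.2°)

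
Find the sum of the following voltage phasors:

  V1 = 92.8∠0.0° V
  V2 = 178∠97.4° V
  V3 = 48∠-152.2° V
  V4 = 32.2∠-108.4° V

Step 1 — Convert each phasor to rectangular form:
  V1 = 92.8·(cos(0.0°) + j·sin(0.0°)) = 92.8 V
  V2 = 178·(cos(97.4°) + j·sin(97.4°)) = -22.93 + j176.5 V
  V3 = 48·(cos(-152.2°) + j·sin(-152.2°)) = -42.46 - j22.39 V
  V4 = 32.2·(cos(-108.4°) + j·sin(-108.4°)) = -10.16 - j30.55 V
Step 2 — Sum components: V_total = 17.25 + j123.6 V.
Step 3 — Convert to polar: |V_total| = 124.8 V, ∠V_total = 82.1°.

V_total = 124.8∠82.1° V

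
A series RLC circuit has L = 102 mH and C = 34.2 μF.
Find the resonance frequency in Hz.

Step 1 — Resonance condition Im(Z)=0 gives ω₀ = 1/√(LC).
Step 2 — ω₀ = 1/√(0.102·3.42e-05) = 535.4 rad/s.
Step 3 — f₀ = ω₀/(2π) = 85.21 Hz.

f₀ = 85.21 Hz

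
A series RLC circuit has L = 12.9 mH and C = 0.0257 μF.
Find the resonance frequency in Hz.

Step 1 — Resonance condition Im(Z)=0 gives ω₀ = 1/√(LC).
Step 2 — ω₀ = 1/√(0.0129·2.57e-08) = 5.492e+04 rad/s.
Step 3 — f₀ = ω₀/(2π) = 8741 Hz.

f₀ = 8741 Hz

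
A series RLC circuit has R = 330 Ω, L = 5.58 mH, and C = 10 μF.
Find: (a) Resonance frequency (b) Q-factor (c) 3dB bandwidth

Step 1 — Resonance: ω₀ = 1/√(LC) = 1/√(0.00558·1e-05) = 4233 rad/s.
Step 2 — f₀ = ω₀/(2π) = 673.8 Hz.
Step 3 — Series Q: Q = ω₀L/R = 4233·0.00558/330 = 0.07158.
Step 4 — Bandwidth: Δω = ω₀/Q = 5.914e+04 rad/s; BW = Δω/(2π) = 9412 Hz.

(a) f₀ = 673.8 Hz  (b) Q = 0.07158  (c) BW = 9412 Hz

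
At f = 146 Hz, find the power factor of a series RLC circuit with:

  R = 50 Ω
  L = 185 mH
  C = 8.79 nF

Step 1 — Angular frequency: ω = 2π·f = 2π·146 = 917.3 rad/s.
Step 2 — Component impedances:
  R: Z = R = 50 Ω
  L: Z = jωL = j·917.3·0.185 = 0 + j169.7 Ω
  C: Z = 1/(jωC) = -j/(ω·C) = 0 - j1.24e+05 Ω
Step 3 — Series combination: Z_total = R + L + C = 50 - j1.238e+05 Ω = 1.238e+05∠-90.0° Ω.
Step 4 — Power factor: PF = cos(φ) = Re(Z)/|Z| = 50/1.2385e+05 = 0.0004037.
Step 5 — Type: Im(Z) = -1.238e+05 ⇒ leading (phase φ = -90.0°).

PF = 0.0004037 (leading, φ = -90.0°)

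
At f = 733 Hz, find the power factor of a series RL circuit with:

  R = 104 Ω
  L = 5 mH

Step 1 — Angular frequency: ω = 2π·f = 2π·733 = 4606 rad/s.
Step 2 — Component impedances:
  R: Z = R = 104 Ω
  L: Z = jωL = j·4606·0.005 = 0 + j23.03 Ω
Step 3 — Series combination: Z_total = R + L = 104 + j23.03 Ω = 106.5∠12.5° Ω.
Step 4 — Power factor: PF = cos(φ) = Re(Z)/|Z| = 104/106.519 = 0.9764.
Step 5 — Type: Im(Z) = 23.03 ⇒ lagging (phase φ = 12.5°).

PF = 0.9764 (lagging, φ = 12.5°)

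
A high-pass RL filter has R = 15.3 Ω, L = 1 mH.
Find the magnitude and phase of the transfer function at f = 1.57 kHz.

Step 1 — Angular frequency: ω = 2π·1570 = 9865 rad/s.
Step 2 — Transfer function: H(jω) = jωL/(R + jωL).
Step 3 — Numerator jωL = j·9.865; denominator R + jωL = 15.3 + j9.865.
Step 4 — H = 0.2936 + j0.4554.
Step 5 — Magnitude: |H| = 0.5419 (-5.3 dB); phase: φ = 57.2°.

|H| = 0.5419 (-5.3 dB), φ = 57.2°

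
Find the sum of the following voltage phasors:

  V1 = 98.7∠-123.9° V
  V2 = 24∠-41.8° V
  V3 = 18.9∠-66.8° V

Step 1 — Convert each phasor to rectangular form:
  V1 = 98.7·(cos(-123.9°) + j·sin(-123.9°)) = -55.05 - j81.92 V
  V2 = 24·(cos(-41.8°) + j·sin(-41.8°)) = 17.89 - j16 V
  V3 = 18.9·(cos(-66.8°) + j·sin(-66.8°)) = 7.446 - j17.37 V
Step 2 — Sum components: V_total = -29.71 - j115.3 V.
Step 3 — Convert to polar: |V_total| = 119.1 V, ∠V_total = -104.5°.

V_total = 119.1∠-104.5° V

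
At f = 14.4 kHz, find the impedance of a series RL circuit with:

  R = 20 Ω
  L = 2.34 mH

Step 1 — Angular frequency: ω = 2π·f = 2π·1.44e+04 = 9.048e+04 rad/s.
Step 2 — Component impedances:
  R: Z = R = 20 Ω
  L: Z = jωL = j·9.048e+04·0.00234 = 0 + j211.7 Ω
Step 3 — Series combination: Z_total = R + L = 20 + j211.7 Ω = 212.7∠84.6° Ω.

Z = 20 + j211.7 Ω = 212.7∠84.6° Ω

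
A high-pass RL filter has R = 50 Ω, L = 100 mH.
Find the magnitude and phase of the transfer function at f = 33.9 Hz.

Step 1 — Angular frequency: ω = 2π·33.9 = 213 rad/s.
Step 2 — Transfer function: H(jω) = jωL/(R + jωL).
Step 3 — Numerator jωL = j·21.3; denominator R + jωL = 50 + j21.3.
Step 4 — H = 0.1536 + j0.3606.
Step 5 — Magnitude: |H| = 0.3919 (-8.1 dB); phase: φ = 66.9°.

|H| = 0.3919 (-8.1 dB), φ = 66.9°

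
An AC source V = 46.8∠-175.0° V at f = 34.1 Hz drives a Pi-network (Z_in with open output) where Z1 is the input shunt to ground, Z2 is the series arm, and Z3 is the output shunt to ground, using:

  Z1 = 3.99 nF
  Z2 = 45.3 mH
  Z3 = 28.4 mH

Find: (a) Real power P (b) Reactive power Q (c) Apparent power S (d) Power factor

Step 1 — Angular frequency: ω = 2π·f = 2π·34.1 = 214.3 rad/s.
Step 2 — Component impedances:
  Z1: Z = 1/(jωC) = -j/(ω·C) = 0 - j1.17e+06 Ω
  Z2: Z = jωL = j·214.3·0.0453 = 0 + j9.706 Ω
  Z3: Z = jωL = j·214.3·0.0284 = 0 + j6.085 Ω
Step 3 — With open output, the series arm Z2 and the output shunt Z3 appear in series to ground: Z2 + Z3 = 0 + j15.79 Ω.
Step 4 — Parallel with input shunt Z1: Z_in = Z1 || (Z2 + Z3) = 0 + j15.79 Ω = 15.79∠90.0° Ω.
Step 5 — Source phasor: V = 46.8∠-175.0° V = -46.62 - j4.079 V.
Step 6 — Current: I = V / Z = -0.2583 + j2.952 A = 2.964∠95.0° A.
Step 7 — Complex power: S = V·I* = 0 + j138.7 VA.
Step 8 — Real power: P = Re(S) = 0 W.
Step 9 — Reactive power: Q = Im(S) = 138.7 VAR.
Step 10 — Apparent power: |S| = 138.7 VA.
Step 11 — Power factor: PF = P/|S| = 0 (lagging).

(a) P = 0 W  (b) Q = 138.7 VAR  (c) S = 138.7 VA  (d) PF = 0 (lagging)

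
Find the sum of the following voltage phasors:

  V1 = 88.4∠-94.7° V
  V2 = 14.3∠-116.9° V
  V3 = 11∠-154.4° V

Step 1 — Convert each phasor to rectangular form:
  V1 = 88.4·(cos(-94.7°) + j·sin(-94.7°)) = -7.243 - j88.1 V
  V2 = 14.3·(cos(-116.9°) + j·sin(-116.9°)) = -6.47 - j12.75 V
  V3 = 11·(cos(-154.4°) + j·sin(-154.4°)) = -9.92 - j4.753 V
Step 2 — Sum components: V_total = -23.63 - j105.6 V.
Step 3 — Convert to polar: |V_total| = 108.2 V, ∠V_total = -102.6°.

V_total = 108.2∠-102.6° V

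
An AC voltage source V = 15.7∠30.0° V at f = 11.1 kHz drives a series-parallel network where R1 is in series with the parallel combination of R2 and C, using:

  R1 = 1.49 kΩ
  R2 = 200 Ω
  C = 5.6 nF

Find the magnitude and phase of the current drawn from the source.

Step 1 — Angular frequency: ω = 2π·f = 2π·1.11e+04 = 6.974e+04 rad/s.
Step 2 — Component impedances:
  R1: Z = R = 1490 Ω
  R2: Z = R = 200 Ω
  C: Z = 1/(jωC) = -j/(ω·C) = 0 - j2560 Ω
Step 3 — Parallel branch: R2 || C = 1/(1/R2 + 1/C) = 198.8 - j15.53 Ω.
Step 4 — Series with R1: Z_total = R1 + (R2 || C) = 1689 - j15.53 Ω = 1689∠-0.5° Ω.
Step 5 — Source phasor: V = 15.7∠30.0° V = 13.6 + j7.85 V.
Step 6 — Ohm's law: I = V / Z_total = (13.6 + j7.85) / (1689 - j15.53) = 0.008008 + j0.004722 A.
Step 7 — Convert to polar: |I| = 0.009296 A, ∠I = 30.5°.

I = 0.009296∠30.5° A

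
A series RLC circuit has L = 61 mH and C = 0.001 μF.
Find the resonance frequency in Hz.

Step 1 — Resonance condition Im(Z)=0 gives ω₀ = 1/√(LC).
Step 2 — ω₀ = 1/√(0.061·1e-09) = 1.28e+05 rad/s.
Step 3 — f₀ = ω₀/(2π) = 2.038e+04 Hz.

f₀ = 2.038e+04 Hz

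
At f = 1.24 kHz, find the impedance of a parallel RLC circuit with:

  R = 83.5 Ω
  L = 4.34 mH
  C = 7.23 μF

Step 1 — Angular frequency: ω = 2π·f = 2π·1240 = 7791 rad/s.
Step 2 — Component impedances:
  R: Z = R = 83.5 Ω
  L: Z = jωL = j·7791·0.00434 = 0 + j33.81 Ω
  C: Z = 1/(jωC) = -j/(ω·C) = 0 - j17.75 Ω
Step 3 — Parallel combination: 1/Z_total = 1/R + 1/L + 1/C; Z_total = 13.94 - j31.14 Ω = 34.11∠-65.9° Ω.

Z = 13.94 - j31.14 Ω = 34.11∠-65.9° Ω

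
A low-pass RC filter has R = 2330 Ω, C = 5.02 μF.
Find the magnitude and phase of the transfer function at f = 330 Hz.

Step 1 — Angular frequency: ω = 2π·330 = 2073 rad/s.
Step 2 — Transfer function: H(jω) = 1/(1 + jωRC).
Step 3 — Denominator: 1 + jωRC = 1 + j·2073·2330·5.02e-06 = 1 + j24.25.
Step 4 — H = 0.001697 - j0.04116.
Step 5 — Magnitude: |H| = 0.0412 (-27.7 dB); phase: φ = -87.6°.

|H| = 0.0412 (-27.7 dB), φ = -87.6°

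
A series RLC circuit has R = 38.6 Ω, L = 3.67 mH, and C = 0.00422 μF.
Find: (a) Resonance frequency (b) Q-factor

Step 1 — Resonance condition Im(Z)=0 gives ω₀ = 1/√(LC).
Step 2 — ω₀ = 1/√(0.00367·4.22e-09) = 2.541e+05 rad/s.
Step 3 — f₀ = ω₀/(2π) = 4.044e+04 Hz.
Step 4 — Series Q: Q = ω₀L/R = 2.541e+05·0.00367/38.6 = 24.16.

(a) f₀ = 4.044e+04 Hz  (b) Q = 24.16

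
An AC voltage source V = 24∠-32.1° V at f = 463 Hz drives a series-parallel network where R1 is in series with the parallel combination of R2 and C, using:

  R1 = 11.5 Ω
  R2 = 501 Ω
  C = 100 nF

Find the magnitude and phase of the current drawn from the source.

Step 1 — Angular frequency: ω = 2π·f = 2π·463 = 2909 rad/s.
Step 2 — Component impedances:
  R1: Z = R = 11.5 Ω
  R2: Z = R = 501 Ω
  C: Z = 1/(jωC) = -j/(ω·C) = 0 - j3437 Ω
Step 3 — Parallel branch: R2 || C = 1/(1/R2 + 1/C) = 490.6 - j71.5 Ω.
Step 4 — Series with R1: Z_total = R1 + (R2 || C) = 502.1 - j71.5 Ω = 507.1∠-8.1° Ω.
Step 5 — Source phasor: V = 24∠-32.1° V = 20.33 - j12.75 V.
Step 6 — Ohm's law: I = V / Z_total = (20.33 - j12.75) / (502.1 - j71.5) = 0.04323 - j0.01924 A.
Step 7 — Convert to polar: |I| = 0.04732 A, ∠I = -24.0°.

I = 0.04732∠-24.0° A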